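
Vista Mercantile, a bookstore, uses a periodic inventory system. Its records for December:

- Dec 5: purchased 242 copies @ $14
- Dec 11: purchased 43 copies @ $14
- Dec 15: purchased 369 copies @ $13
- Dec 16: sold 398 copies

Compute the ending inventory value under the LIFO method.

Ending inventory = $3,584

Dec 16, 398 sold [LIFO — newest first]: 369 @ $13 + 29 @ $14 = $5,203
Ending inventory: 242 @ $14 + 14 @ $14 = $3,584
Check: goods available $8,787 = COGS $5,203 + ending $3,584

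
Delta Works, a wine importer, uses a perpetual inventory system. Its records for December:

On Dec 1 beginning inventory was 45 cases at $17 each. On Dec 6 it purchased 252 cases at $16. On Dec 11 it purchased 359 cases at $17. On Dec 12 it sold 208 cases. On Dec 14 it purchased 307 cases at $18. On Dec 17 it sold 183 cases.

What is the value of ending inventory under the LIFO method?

Dec 12, 208 sold [LIFO — newest first]: 208 @ $17 = $3,536
Dec 17, 183 sold [LIFO — newest first]: 183 @ $18 = $3,294
Total COGS = $3,536 + $3,294 = $6,830
Ending inventory: 45 @ $17 + 252 @ $16 + 151 @ $17 + 124 @ $18 = $9,596

Ending inventory = $9,596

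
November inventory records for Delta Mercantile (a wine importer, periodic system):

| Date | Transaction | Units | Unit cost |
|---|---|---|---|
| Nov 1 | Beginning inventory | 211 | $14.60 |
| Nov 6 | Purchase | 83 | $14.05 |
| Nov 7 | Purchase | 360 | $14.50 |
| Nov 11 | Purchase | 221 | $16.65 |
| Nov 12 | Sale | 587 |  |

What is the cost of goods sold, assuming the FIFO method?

COGS = $8,495.25

Nov 12, 587 sold [FIFO — oldest first]: 211 @ $14.60 + 83 @ $14.05 + 293 @ $14.50 = $8,495.25
Ending inventory: 67 @ $14.50 + 221 @ $16.65 = $4,651.15
Check: goods available $13,146.40 = COGS $8,495.25 + ending $4,651.15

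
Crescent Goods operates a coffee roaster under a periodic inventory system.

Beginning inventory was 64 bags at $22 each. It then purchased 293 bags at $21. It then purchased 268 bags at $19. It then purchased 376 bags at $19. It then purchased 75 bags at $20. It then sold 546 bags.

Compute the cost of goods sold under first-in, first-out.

Sale 1 (546) [FIFO — oldest first]: 64 @ $22 + 293 @ $21 + 189 @ $19 = $11,152
Ending inventory: 79 @ $19 + 376 @ $19 + 75 @ $20 = $10,145
Check: goods available $21,297 = COGS $11,152 + ending $10,145

COGS = $11,152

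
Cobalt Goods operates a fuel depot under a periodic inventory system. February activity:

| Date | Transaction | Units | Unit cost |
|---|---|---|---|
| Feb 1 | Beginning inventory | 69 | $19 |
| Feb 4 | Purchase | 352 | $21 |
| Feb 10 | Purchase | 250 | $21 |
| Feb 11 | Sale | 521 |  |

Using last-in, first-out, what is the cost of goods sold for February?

Feb 11, 521 sold [LIFO — newest first]: 250 @ $21 + 271 @ $21 = $10,941
Ending inventory: 69 @ $19 + 81 @ $21 = $3,012

COGS = $10,941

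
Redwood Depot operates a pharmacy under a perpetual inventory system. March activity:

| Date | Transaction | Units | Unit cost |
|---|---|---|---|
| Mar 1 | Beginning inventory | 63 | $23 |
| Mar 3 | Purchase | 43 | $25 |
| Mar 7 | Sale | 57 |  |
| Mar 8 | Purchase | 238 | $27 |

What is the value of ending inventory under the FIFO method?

Ending inventory = $7,639

Mar 7, 57 sold [FIFO — oldest first]: 57 @ $23 = $1,311
Ending inventory: 6 @ $23 + 43 @ $25 + 238 @ $27 = $7,639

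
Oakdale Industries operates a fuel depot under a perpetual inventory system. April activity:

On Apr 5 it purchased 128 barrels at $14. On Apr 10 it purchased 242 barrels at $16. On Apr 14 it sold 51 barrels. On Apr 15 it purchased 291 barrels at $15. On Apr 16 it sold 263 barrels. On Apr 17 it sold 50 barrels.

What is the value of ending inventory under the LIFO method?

Ending inventory = $4,496

Apr 14, 51 sold [LIFO — newest first]: 51 @ $16 = $816
Apr 16, 263 sold [LIFO — newest first]: 263 @ $15 = $3,945
Apr 17, 50 sold [LIFO — newest first]: 28 @ $15 + 22 @ $16 = $772
Total COGS = $816 + $3,945 + $772 = $5,533
Ending inventory: 128 @ $14 + 169 @ $16 = $4,496
Check: goods available $10,029 = COGS $5,533 + ending $4,496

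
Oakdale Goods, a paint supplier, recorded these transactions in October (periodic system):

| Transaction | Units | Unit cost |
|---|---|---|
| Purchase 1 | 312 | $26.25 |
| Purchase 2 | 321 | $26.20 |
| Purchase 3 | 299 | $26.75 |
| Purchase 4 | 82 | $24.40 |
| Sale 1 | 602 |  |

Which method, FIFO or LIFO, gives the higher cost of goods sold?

FIFO COGS: 312 @ $26.25 + 290 @ $26.20 = $15,788.00
LIFO COGS: 82 @ $24.40 + 299 @ $26.75 + 221 @ $26.20 = $15,789.25

LIFO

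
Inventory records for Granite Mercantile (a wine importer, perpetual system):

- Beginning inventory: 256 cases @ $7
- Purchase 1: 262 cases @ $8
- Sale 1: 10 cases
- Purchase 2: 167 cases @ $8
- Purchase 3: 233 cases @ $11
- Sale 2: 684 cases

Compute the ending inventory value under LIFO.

Sale 1 (10) [LIFO — newest first]: 10 @ $8 = $80
Sale 2 (684) [LIFO — newest first]: 233 @ $11 + 167 @ $8 + 252 @ $8 + 32 @ $7 = $6,139
Total COGS = $80 + $6,139 = $6,219
Ending inventory: 224 @ $7 = $1,568

Ending inventory = $1,568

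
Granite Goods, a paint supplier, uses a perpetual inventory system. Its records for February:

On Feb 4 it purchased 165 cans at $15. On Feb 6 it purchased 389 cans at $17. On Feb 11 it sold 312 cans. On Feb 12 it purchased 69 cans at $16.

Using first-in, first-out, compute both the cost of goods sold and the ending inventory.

COGS = $4,974; ending inventory = $5,218

Feb 11, 312 sold [FIFO — oldest first]: 165 @ $15 + 147 @ $17 = $4,974
Ending inventory: 242 @ $17 + 69 @ $16 = $5,218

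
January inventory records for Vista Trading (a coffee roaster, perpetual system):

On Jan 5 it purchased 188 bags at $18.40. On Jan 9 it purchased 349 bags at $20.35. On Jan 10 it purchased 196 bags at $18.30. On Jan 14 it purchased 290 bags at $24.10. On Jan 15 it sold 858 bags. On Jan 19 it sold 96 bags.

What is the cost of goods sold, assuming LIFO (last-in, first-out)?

Jan 15, 858 sold [LIFO — newest first]: 290 @ $24.10 + 196 @ $18.30 + 349 @ $20.35 + 23 @ $18.40 = $18,101.15
Jan 19, 96 sold [LIFO — newest first]: 96 @ $18.40 = $1,766.40
Total COGS = $18,101.15 + $1,766.40 = $19,867.55
Ending inventory: 69 @ $18.40 = $1,269.60

COGS = $19,867.55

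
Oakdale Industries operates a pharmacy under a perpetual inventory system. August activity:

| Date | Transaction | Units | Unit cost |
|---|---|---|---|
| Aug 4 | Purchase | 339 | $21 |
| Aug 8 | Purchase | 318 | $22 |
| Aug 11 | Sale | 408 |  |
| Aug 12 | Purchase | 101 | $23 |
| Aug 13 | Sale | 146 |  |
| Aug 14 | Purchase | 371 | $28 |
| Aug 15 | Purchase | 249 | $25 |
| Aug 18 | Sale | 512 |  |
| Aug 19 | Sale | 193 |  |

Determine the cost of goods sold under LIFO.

COGS = $30,552

Aug 11, 408 sold [LIFO — newest first]: 318 @ $22 + 90 @ $21 = $8,886
Aug 13, 146 sold [LIFO — newest first]: 101 @ $23 + 45 @ $21 = $3,268
Aug 18, 512 sold [LIFO — newest first]: 249 @ $25 + 263 @ $28 = $13,589
Aug 19, 193 sold [LIFO — newest first]: 108 @ $28 + 85 @ $21 = $4,809
Total COGS = $8,886 + $3,268 + $13,589 + $4,809 = $30,552
Ending inventory: 119 @ $21 = $2,499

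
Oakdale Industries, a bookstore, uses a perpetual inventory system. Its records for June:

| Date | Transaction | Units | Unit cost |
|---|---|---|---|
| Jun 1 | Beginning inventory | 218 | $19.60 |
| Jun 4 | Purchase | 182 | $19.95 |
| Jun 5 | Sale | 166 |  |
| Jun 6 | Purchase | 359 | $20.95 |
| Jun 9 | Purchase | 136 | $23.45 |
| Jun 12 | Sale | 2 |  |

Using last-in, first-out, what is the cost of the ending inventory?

Ending inventory = $15,255.35

Jun 5, 166 sold [LIFO — newest first]: 166 @ $19.95 = $3,311.70
Jun 12, 2 sold [LIFO — newest first]: 2 @ $23.45 = $46.90
Total COGS = $3,311.70 + $46.90 = $3,358.60
Ending inventory: 218 @ $19.60 + 16 @ $19.95 + 359 @ $20.95 + 134 @ $23.45 = $15,255.35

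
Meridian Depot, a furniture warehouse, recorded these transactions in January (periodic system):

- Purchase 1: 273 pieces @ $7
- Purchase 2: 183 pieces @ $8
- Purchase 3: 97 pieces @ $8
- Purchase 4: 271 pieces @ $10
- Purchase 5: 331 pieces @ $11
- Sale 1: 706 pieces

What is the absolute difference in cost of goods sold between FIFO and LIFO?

FIFO COGS: 273 @ $7 + 183 @ $8 + 97 @ $8 + 153 @ $10 = $5,681
LIFO COGS: 331 @ $11 + 271 @ $10 + 97 @ $8 + 7 @ $8 = $7,183
Difference = |$5,681 − $7,183| = $1,502

$1,502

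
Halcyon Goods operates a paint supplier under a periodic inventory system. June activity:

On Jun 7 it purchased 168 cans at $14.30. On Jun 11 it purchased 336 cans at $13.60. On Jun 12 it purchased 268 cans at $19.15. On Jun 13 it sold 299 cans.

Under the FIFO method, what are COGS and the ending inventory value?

COGS = $4,184.00; ending inventory = $7,920.20

Jun 13, 299 sold [FIFO — oldest first]: 168 @ $14.30 + 131 @ $13.60 = $4,184.00
Ending inventory: 205 @ $13.60 + 268 @ $19.15 = $7,920.20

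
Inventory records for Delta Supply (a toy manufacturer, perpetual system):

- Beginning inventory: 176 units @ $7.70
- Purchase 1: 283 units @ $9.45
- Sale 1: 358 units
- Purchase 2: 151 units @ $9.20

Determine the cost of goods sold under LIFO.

COGS = $3,251.85

Sale 1 (358) [LIFO — newest first]: 283 @ $9.45 + 75 @ $7.70 = $3,251.85
Ending inventory: 101 @ $7.70 + 151 @ $9.20 = $2,166.90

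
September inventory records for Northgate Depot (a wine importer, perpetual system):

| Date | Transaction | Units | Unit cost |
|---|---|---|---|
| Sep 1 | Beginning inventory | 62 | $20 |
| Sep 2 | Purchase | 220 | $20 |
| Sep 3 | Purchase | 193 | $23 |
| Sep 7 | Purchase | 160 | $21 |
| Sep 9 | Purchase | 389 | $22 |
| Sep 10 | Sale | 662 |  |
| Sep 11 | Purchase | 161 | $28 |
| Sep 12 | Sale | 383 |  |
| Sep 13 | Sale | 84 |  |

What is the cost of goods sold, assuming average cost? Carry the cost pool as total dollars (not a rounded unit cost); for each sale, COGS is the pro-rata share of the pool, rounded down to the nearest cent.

COGS = $25,189.66

After Sep 1: 62 on hand, pool $1,240.00 (≈ $20.0000 each)
After Sep 2: 282 on hand, pool $5,640.00 (≈ $20.0000 each)
After Sep 3: 475 on hand, pool $10,079.00 (≈ $21.2189 each)
After Sep 7: 635 on hand, pool $13,439.00 (≈ $21.1638 each)
After Sep 9: 1024 on hand, pool $21,997.00 (≈ $21.4814 each)
Sep 10, sell 662: 662/1024 × $21,997.00 → $14,220.71
After Sep 11: 523 on hand, pool $12,284.29 (≈ $23.4881 each)
Sep 12, sell 383: 383/523 × $12,284.29 → $8,995.95
Sep 13, sell 84: 84/140 × $3,288.34 → $1,973.00
Total COGS = $14,220.71 + $8,995.95 + $1,973.00 = $25,189.66
Ending inventory (cost pool remaining) = $1,315.34
Check: goods available $26,505.00 = COGS $25,189.66 + ending $1,315.34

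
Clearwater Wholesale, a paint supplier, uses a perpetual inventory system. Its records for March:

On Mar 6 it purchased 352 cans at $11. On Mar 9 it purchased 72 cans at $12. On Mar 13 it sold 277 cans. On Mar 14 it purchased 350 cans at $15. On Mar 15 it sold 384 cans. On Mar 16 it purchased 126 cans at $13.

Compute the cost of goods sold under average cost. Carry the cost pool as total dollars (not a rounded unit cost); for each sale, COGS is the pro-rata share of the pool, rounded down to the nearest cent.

After Mar 6: 352 on hand, pool $3,872.00 (≈ $11.0000 each)
After Mar 9: 424 on hand, pool $4,736.00 (≈ $11.1698 each)
Mar 13, sell 277: 277/424 × $4,736.00 → $3,094.03
After Mar 14: 497 on hand, pool $6,891.97 (≈ $13.8671 each)
Mar 15, sell 384: 384/497 × $6,891.97 → $5,324.98
After Mar 16: 239 on hand, pool $3,204.99 (≈ $13.4100 each)
Total COGS = $3,094.03 + $5,324.98 = $8,419.01
Ending inventory (cost pool remaining) = $3,204.99
Check: goods available $11,624.00 = COGS $8,419.01 + ending $3,204.99

COGS = $8,419.01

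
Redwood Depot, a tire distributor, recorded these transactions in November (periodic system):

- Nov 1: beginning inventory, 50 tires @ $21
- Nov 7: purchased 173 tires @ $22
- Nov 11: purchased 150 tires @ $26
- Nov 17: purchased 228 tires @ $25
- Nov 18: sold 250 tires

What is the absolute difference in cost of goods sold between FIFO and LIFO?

$714

FIFO COGS: 50 @ $21 + 173 @ $22 + 27 @ $26 = $5,558
LIFO COGS: 228 @ $25 + 22 @ $26 = $6,272
Difference = |$5,558 − $6,272| = $714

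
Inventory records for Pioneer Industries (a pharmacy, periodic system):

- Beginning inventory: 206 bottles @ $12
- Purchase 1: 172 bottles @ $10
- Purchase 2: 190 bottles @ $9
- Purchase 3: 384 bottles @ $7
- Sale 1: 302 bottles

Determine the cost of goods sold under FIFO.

Sale 1 (302) [FIFO — oldest first]: 206 @ $12 + 96 @ $10 = $3,432
Ending inventory: 76 @ $10 + 190 @ $9 + 384 @ $7 = $5,158

COGS = $3,432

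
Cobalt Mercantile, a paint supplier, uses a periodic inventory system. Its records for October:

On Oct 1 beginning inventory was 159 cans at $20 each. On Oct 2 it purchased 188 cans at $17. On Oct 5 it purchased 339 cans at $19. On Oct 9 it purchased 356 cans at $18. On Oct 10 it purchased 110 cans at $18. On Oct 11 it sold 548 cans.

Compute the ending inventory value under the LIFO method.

Oct 11, 548 sold [LIFO — newest first]: 110 @ $18 + 356 @ $18 + 82 @ $19 = $9,946
Ending inventory: 159 @ $20 + 188 @ $17 + 257 @ $19 = $11,259

Ending inventory = $11,259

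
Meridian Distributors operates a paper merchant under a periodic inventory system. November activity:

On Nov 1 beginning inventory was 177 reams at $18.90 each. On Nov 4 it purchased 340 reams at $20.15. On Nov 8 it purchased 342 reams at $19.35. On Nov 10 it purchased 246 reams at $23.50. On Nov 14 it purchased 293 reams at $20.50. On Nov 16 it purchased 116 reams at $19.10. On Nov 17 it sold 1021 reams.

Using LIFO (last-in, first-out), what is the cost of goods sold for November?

COGS = $21,104.40

Nov 17, 1021 sold [LIFO — newest first]: 116 @ $19.10 + 293 @ $20.50 + 246 @ $23.50 + 342 @ $19.35 + 24 @ $20.15 = $21,104.40
Ending inventory: 177 @ $18.90 + 316 @ $20.15 = $9,712.70
Check: goods available $30,817.10 = COGS $21,104.40 + ending $9,712.70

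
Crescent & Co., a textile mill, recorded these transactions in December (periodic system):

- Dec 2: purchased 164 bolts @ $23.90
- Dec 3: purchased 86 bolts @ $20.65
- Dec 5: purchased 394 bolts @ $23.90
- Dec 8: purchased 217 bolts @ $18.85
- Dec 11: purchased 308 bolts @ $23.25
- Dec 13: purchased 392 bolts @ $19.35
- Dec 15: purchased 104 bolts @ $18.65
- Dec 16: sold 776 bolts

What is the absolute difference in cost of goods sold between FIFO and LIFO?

FIFO COGS: 164 @ $23.90 + 86 @ $20.65 + 394 @ $23.90 + 132 @ $18.85 = $17,600.30
LIFO COGS: 104 @ $18.65 + 392 @ $19.35 + 280 @ $23.25 = $16,034.80
Difference = |$17,600.30 − $16,034.80| = $1,565.50

$1,565.50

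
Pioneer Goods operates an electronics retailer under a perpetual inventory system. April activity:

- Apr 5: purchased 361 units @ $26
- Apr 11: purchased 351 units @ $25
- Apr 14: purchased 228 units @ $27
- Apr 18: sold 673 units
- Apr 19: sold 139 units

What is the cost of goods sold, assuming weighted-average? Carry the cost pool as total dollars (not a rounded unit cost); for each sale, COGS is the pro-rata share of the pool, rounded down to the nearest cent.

COGS = $21,005.74

After Apr 5: 361 on hand, pool $9,386.00 (≈ $26.0000 each)
After Apr 11: 712 on hand, pool $18,161.00 (≈ $25.5070 each)
After Apr 14: 940 on hand, pool $24,317.00 (≈ $25.8691 each)
Apr 18, sell 673: 673/940 × $24,317.00 → $17,409.93
Apr 19, sell 139: 139/267 × $6,907.07 → $3,595.81
Total COGS = $17,409.93 + $3,595.81 = $21,005.74
Ending inventory (cost pool remaining) = $3,311.26
Check: goods available $24,317.00 = COGS $21,005.74 + ending $3,311.26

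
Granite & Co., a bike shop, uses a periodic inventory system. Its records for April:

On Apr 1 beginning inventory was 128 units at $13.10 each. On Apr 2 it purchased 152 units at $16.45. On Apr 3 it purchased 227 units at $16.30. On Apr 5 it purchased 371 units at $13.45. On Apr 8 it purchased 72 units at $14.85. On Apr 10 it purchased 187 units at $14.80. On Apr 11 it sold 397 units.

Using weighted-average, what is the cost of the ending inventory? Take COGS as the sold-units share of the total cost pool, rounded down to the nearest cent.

Ending inventory = $10,871.59

Apr 11, sell 397: 397/1137 × $16,704.05 → $5,832.46
Ending inventory (cost pool remaining) = $10,871.59
Check: goods available $16,704.05 = COGS $5,832.46 + ending $10,871.59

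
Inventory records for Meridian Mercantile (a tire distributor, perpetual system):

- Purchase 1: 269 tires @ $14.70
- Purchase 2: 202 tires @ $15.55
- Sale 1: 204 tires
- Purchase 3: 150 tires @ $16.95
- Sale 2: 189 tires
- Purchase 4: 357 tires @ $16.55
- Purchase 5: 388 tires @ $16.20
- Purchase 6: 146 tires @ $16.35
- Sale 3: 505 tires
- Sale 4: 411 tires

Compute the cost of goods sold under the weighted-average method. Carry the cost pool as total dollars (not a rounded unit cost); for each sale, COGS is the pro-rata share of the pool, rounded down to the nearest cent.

After Purchase 1: 269 on hand, pool $3,954.30 (≈ $14.7000 each)
After Purchase 2: 471 on hand, pool $7,095.40 (≈ $15.0645 each)
Sale 1, sell 204: 204/471 × $7,095.40 → $3,073.16
After Purchase 3: 417 on hand, pool $6,564.74 (≈ $15.7428 each)
Sale 2, sell 189: 189/417 × $6,564.74 → $2,975.38
After Purchase 4: 585 on hand, pool $9,497.71 (≈ $16.2354 each)
After Purchase 5: 973 on hand, pool $15,783.31 (≈ $16.2213 each)
After Purchase 6: 1119 on hand, pool $18,170.41 (≈ $16.2381 each)
Sale 3, sell 505: 505/1119 × $18,170.41 → $8,200.22
Sale 4, sell 411: 411/614 × $9,970.19 → $6,673.85
Total COGS = $3,073.16 + $2,975.38 + $8,200.22 + $6,673.85 = $20,922.61
Ending inventory (cost pool remaining) = $3,296.34

COGS = $20,922.61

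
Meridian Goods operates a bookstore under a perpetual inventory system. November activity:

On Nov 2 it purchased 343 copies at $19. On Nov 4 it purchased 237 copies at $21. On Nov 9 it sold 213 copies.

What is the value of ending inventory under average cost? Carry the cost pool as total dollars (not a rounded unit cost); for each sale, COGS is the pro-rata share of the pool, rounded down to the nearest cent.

Ending inventory = $7,272.93

After Nov 2: 343 on hand, pool $6,517.00 (≈ $19.0000 each)
After Nov 4: 580 on hand, pool $11,494.00 (≈ $19.8172 each)
Nov 9, sell 213: 213/580 × $11,494.00 → $4,221.07
Ending inventory (cost pool remaining) = $7,272.93
Check: goods available $11,494.00 = COGS $4,221.07 + ending $7,272.93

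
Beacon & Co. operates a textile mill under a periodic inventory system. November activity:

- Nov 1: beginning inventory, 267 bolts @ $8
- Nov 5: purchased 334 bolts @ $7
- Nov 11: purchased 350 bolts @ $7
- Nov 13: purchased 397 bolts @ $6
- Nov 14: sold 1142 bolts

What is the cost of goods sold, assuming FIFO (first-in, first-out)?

Nov 14, 1142 sold [FIFO — oldest first]: 267 @ $8 + 334 @ $7 + 350 @ $7 + 191 @ $6 = $8,070
Ending inventory: 206 @ $6 = $1,236

COGS = $8,070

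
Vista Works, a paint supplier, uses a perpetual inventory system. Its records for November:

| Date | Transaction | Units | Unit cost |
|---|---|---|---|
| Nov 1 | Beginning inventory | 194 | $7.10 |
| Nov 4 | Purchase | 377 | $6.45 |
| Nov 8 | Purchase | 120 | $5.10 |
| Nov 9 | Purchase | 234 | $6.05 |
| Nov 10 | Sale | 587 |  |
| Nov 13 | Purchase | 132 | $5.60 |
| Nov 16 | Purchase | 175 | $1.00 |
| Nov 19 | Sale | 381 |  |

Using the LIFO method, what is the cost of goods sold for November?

Nov 10, 587 sold [LIFO — newest first]: 234 @ $6.05 + 120 @ $5.10 + 233 @ $6.45 = $3,530.55
Nov 19, 381 sold [LIFO — newest first]: 175 @ $1.00 + 132 @ $5.60 + 74 @ $6.45 = $1,391.50
Total COGS = $3,530.55 + $1,391.50 = $4,922.05
Ending inventory: 194 @ $7.10 + 70 @ $6.45 = $1,828.90

COGS = $4,922.05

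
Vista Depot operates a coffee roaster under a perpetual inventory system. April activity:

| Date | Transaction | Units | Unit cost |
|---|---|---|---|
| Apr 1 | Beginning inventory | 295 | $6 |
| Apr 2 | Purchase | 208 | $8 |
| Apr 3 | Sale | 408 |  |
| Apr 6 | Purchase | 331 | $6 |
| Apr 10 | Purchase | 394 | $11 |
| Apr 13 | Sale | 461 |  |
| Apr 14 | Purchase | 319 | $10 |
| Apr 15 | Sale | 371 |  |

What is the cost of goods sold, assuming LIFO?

Apr 3, 408 sold [LIFO — newest first]: 208 @ $8 + 200 @ $6 = $2,864
Apr 13, 461 sold [LIFO — newest first]: 394 @ $11 + 67 @ $6 = $4,736
Apr 15, 371 sold [LIFO — newest first]: 319 @ $10 + 52 @ $6 = $3,502
Total COGS = $2,864 + $4,736 + $3,502 = $11,102
Ending inventory: 95 @ $6 + 212 @ $6 = $1,842

COGS = $11,102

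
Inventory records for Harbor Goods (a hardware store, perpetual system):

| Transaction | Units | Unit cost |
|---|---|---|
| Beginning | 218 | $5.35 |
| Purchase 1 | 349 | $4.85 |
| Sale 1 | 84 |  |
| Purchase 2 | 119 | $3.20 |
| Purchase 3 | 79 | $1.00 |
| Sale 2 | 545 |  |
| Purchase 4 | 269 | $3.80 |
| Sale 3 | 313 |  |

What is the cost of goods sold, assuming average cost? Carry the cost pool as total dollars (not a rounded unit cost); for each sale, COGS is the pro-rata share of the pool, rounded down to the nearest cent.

COGS = $3,977.40

After Beginning: 218 on hand, pool $1,166.30 (≈ $5.3500 each)
After Purchase 1: 567 on hand, pool $2,858.95 (≈ $5.0422 each)
Sale 1, sell 84: 84/567 × $2,858.95 → $423.54
After Purchase 2: 602 on hand, pool $2,816.21 (≈ $4.6781 each)
After Purchase 3: 681 on hand, pool $2,895.21 (≈ $4.2514 each)
Sale 2, sell 545: 545/681 × $2,895.21 → $2,317.01
After Purchase 4: 405 on hand, pool $1,600.40 (≈ $3.9516 each)
Sale 3, sell 313: 313/405 × $1,600.40 → $1,236.85
Total COGS = $423.54 + $2,317.01 + $1,236.85 = $3,977.40
Ending inventory (cost pool remaining) = $363.55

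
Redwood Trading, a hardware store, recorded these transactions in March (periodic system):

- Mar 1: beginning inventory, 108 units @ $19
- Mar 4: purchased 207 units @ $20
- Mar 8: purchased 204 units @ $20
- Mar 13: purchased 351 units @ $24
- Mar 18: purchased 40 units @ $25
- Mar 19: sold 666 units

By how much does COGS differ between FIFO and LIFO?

FIFO COGS: 108 @ $19 + 207 @ $20 + 204 @ $20 + 147 @ $24 = $13,800
LIFO COGS: 40 @ $25 + 351 @ $24 + 204 @ $20 + 71 @ $20 = $14,924
Difference = |$13,800 − $14,924| = $1,124

$1,124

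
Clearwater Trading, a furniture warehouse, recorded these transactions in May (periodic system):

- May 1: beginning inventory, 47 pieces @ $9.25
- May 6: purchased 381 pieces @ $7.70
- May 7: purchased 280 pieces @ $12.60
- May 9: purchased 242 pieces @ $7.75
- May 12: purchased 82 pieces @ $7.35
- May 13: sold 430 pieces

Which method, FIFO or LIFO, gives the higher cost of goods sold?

LIFO

FIFO COGS: 47 @ $9.25 + 381 @ $7.70 + 2 @ $12.60 = $3,393.65
LIFO COGS: 82 @ $7.35 + 242 @ $7.75 + 106 @ $12.60 = $3,813.80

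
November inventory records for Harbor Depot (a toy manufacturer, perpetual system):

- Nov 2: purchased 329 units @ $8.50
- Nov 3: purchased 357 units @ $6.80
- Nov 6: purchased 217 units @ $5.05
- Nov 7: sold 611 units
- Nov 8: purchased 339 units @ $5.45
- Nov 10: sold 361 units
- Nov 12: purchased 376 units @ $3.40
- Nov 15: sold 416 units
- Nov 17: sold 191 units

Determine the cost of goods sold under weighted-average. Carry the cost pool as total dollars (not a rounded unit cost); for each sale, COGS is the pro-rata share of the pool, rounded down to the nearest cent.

After Nov 2: 329 on hand, pool $2,796.50 (≈ $8.5000 each)
After Nov 3: 686 on hand, pool $5,224.10 (≈ $7.6153 each)
After Nov 6: 903 on hand, pool $6,319.95 (≈ $6.9988 each)
Nov 7, sell 611: 611/903 × $6,319.95 → $4,276.28
After Nov 8: 631 on hand, pool $3,891.22 (≈ $6.1668 each)
Nov 10, sell 361: 361/631 × $3,891.22 → $2,226.19
After Nov 12: 646 on hand, pool $2,943.43 (≈ $4.5564 each)
Nov 15, sell 416: 416/646 × $2,943.43 → $1,895.45
Nov 17, sell 191: 191/230 × $1,047.98 → $870.27
Total COGS = $4,276.28 + $2,226.19 + $1,895.45 + $870.27 = $9,268.19
Ending inventory (cost pool remaining) = $177.71
Check: goods available $9,445.90 = COGS $9,268.19 + ending $177.71

COGS = $9,268.19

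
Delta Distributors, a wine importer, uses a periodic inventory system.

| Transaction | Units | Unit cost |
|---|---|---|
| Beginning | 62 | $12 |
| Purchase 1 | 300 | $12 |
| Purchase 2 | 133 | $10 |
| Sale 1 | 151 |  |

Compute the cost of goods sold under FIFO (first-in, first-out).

Sale 1 (151) [FIFO — oldest first]: 62 @ $12 + 89 @ $12 = $1,812
Ending inventory: 211 @ $12 + 133 @ $10 = $3,862

COGS = $1,812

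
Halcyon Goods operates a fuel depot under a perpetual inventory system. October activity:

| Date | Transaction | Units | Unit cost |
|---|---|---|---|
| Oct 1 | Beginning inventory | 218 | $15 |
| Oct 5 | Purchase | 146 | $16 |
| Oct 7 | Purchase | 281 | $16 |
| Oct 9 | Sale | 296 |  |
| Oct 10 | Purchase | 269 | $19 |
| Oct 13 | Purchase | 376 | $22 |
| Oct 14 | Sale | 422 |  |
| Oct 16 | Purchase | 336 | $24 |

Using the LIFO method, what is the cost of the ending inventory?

Oct 9, 296 sold [LIFO — newest first]: 281 @ $16 + 15 @ $16 = $4,736
Oct 14, 422 sold [LIFO — newest first]: 376 @ $22 + 46 @ $19 = $9,146
Total COGS = $4,736 + $9,146 = $13,882
Ending inventory: 218 @ $15 + 131 @ $16 + 223 @ $19 + 336 @ $24 = $17,667
Check: goods available $31,549 = COGS $13,882 + ending $17,667

Ending inventory = $17,667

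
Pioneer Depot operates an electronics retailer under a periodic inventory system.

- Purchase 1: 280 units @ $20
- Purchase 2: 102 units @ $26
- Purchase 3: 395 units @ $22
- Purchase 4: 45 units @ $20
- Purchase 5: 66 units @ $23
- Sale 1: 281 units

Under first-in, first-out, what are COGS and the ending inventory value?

COGS = $5,626; ending inventory = $13,734

Sale 1 (281) [FIFO — oldest first]: 280 @ $20 + 1 @ $26 = $5,626
Ending inventory: 101 @ $26 + 395 @ $22 + 45 @ $20 + 66 @ $23 = $13,734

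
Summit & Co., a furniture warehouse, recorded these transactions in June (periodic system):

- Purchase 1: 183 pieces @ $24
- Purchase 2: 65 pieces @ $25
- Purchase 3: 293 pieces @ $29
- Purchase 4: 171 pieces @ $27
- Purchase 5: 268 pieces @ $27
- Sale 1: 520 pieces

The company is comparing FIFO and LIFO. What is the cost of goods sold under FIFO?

COGS = $13,905

FIFO COGS: 183 @ $24 + 65 @ $25 + 272 @ $29 = $13,905
LIFO COGS: 268 @ $27 + 171 @ $27 + 81 @ $29 = $14,202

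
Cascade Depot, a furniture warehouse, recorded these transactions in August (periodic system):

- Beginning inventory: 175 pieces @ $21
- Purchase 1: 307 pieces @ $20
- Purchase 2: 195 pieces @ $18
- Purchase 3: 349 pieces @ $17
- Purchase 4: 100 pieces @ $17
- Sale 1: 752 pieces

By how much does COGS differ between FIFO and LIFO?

$1,297

FIFO COGS: 175 @ $21 + 307 @ $20 + 195 @ $18 + 75 @ $17 = $14,600
LIFO COGS: 100 @ $17 + 349 @ $17 + 195 @ $18 + 108 @ $20 = $13,303
Difference = |$14,600 − $13,303| = $1,297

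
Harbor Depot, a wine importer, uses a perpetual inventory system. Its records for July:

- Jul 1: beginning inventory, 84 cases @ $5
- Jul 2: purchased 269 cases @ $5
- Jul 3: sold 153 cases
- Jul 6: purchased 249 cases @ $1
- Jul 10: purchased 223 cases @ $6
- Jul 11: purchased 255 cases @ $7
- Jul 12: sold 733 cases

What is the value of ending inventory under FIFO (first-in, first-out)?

Jul 3, 153 sold [FIFO — oldest first]: 84 @ $5 + 69 @ $5 = $765
Jul 12, 733 sold [FIFO — oldest first]: 200 @ $5 + 249 @ $1 + 223 @ $6 + 61 @ $7 = $3,014
Total COGS = $765 + $3,014 = $3,779
Ending inventory: 194 @ $7 = $1,358

Ending inventory = $1,358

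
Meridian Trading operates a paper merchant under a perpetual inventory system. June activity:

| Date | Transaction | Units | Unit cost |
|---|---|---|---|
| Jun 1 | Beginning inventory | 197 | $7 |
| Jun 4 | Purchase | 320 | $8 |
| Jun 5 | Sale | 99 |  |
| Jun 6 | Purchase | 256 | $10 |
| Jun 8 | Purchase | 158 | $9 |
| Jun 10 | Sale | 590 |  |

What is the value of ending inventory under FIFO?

Jun 5, 99 sold [FIFO — oldest first]: 99 @ $7 = $693
Jun 10, 590 sold [FIFO — oldest first]: 98 @ $7 + 320 @ $8 + 172 @ $10 = $4,966
Total COGS = $693 + $4,966 = $5,659
Ending inventory: 84 @ $10 + 158 @ $9 = $2,262

Ending inventory = $2,262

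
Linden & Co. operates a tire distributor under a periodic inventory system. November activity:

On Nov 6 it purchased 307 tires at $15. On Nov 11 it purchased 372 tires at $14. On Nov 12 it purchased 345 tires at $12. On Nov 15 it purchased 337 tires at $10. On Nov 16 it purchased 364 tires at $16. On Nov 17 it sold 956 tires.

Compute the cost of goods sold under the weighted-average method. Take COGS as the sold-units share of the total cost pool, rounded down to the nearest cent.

COGS = $12,828.13

Nov 17, sell 956: 956/1725 × $23,147.00 → $12,828.13
Ending inventory (cost pool remaining) = $10,318.87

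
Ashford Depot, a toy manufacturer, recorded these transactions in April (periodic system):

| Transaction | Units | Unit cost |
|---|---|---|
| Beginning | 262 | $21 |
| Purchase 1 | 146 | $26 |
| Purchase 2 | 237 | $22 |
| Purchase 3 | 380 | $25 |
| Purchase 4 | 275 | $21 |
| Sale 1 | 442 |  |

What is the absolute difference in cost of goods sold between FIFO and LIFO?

$96

FIFO COGS: 262 @ $21 + 146 @ $26 + 34 @ $22 = $10,046
LIFO COGS: 275 @ $21 + 167 @ $25 = $9,950
Difference = |$10,046 − $9,950| = $96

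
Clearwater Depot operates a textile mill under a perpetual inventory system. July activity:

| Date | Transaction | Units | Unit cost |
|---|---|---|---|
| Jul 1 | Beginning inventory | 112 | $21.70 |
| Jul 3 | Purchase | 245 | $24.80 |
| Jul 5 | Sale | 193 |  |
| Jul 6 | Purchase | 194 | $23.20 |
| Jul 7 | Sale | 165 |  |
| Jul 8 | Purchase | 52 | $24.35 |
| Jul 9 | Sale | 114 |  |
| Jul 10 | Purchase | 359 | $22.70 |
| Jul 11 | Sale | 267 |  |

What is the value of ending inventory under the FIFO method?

Ending inventory = $5,062.10

Jul 5, 193 sold [FIFO — oldest first]: 112 @ $21.70 + 81 @ $24.80 = $4,439.20
Jul 7, 165 sold [FIFO — oldest first]: 164 @ $24.80 + 1 @ $23.20 = $4,090.40
Jul 9, 114 sold [FIFO — oldest first]: 114 @ $23.20 = $2,644.80
Jul 11, 267 sold [FIFO — oldest first]: 79 @ $23.20 + 52 @ $24.35 + 136 @ $22.70 = $6,186.20
Total COGS = $4,439.20 + $4,090.40 + $2,644.80 + $6,186.20 = $17,360.60
Ending inventory: 223 @ $22.70 = $5,062.10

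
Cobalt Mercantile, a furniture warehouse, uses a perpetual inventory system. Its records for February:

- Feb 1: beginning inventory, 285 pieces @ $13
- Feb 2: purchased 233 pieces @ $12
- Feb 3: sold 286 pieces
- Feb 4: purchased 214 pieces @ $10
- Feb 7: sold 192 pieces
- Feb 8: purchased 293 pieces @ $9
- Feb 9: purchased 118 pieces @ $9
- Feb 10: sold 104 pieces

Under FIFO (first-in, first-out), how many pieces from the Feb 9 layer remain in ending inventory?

Feb 3, 286 sold [FIFO — oldest first]: 285 @ $13 + 1 @ $12 = $3,717
Feb 7, 192 sold [FIFO — oldest first]: 192 @ $12 = $2,304
Feb 10, 104 sold [FIFO — oldest first]: 40 @ $12 + 64 @ $10 = $1,120
Total COGS = $3,717 + $2,304 + $1,120 = $7,141
Ending inventory: 150 @ $10 + 293 @ $9 + 118 @ $9 = $5,199

118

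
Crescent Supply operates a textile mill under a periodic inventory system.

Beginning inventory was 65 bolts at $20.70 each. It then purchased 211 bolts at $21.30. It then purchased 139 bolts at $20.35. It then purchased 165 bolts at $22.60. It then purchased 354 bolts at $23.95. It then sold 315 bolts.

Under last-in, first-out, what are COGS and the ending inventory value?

COGS = $7,544.25; ending inventory = $13,331.50

Sale 1 (315) [LIFO — newest first]: 315 @ $23.95 = $7,544.25
Ending inventory: 65 @ $20.70 + 211 @ $21.30 + 139 @ $20.35 + 165 @ $22.60 + 39 @ $23.95 = $13,331.50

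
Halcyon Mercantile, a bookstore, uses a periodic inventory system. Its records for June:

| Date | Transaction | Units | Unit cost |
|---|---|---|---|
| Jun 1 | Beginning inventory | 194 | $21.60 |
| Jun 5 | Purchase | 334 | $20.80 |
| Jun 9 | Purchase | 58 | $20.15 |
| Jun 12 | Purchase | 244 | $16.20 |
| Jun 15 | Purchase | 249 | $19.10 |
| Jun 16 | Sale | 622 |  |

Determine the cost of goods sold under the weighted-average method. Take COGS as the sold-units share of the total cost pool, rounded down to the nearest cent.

Jun 16, sell 622: 622/1079 × $21,015.00 → $12,114.30
Ending inventory (cost pool remaining) = $8,900.70

COGS = $12,114.30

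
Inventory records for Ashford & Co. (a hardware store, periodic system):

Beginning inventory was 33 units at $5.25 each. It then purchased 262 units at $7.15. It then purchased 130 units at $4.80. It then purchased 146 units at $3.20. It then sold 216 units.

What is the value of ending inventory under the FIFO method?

Ending inventory = $1,656.05

Sale 1 (216) [FIFO — oldest first]: 33 @ $5.25 + 183 @ $7.15 = $1,481.70
Ending inventory: 79 @ $7.15 + 130 @ $4.80 + 146 @ $3.20 = $1,656.05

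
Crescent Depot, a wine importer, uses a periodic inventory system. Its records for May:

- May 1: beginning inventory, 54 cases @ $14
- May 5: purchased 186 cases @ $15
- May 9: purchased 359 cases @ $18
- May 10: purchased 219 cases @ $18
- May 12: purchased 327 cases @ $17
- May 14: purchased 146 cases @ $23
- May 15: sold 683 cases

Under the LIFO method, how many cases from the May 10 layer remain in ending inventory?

9

May 15, 683 sold [LIFO — newest first]: 146 @ $23 + 327 @ $17 + 210 @ $18 = $12,697
Ending inventory: 54 @ $14 + 186 @ $15 + 359 @ $18 + 9 @ $18 = $10,170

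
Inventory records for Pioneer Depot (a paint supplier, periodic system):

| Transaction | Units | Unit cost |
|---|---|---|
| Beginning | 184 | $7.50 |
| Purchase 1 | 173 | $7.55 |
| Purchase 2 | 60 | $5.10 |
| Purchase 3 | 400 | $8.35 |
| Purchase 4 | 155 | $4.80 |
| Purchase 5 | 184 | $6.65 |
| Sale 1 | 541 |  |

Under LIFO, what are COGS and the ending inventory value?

COGS = $3,654.30; ending inventory = $4,645.45

Sale 1 (541) [LIFO — newest first]: 184 @ $6.65 + 155 @ $4.80 + 202 @ $8.35 = $3,654.30
Ending inventory: 184 @ $7.50 + 173 @ $7.55 + 60 @ $5.10 + 198 @ $8.35 = $4,645.45
Check: goods available $8,299.75 = COGS $3,654.30 + ending $4,645.45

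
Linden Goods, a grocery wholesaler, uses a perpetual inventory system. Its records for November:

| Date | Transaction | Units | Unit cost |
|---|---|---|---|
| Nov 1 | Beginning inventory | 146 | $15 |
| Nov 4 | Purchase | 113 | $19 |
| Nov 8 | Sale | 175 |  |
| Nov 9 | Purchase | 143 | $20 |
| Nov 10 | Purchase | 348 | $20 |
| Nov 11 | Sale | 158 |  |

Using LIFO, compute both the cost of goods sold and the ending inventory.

Nov 8, 175 sold [LIFO — newest first]: 113 @ $19 + 62 @ $15 = $3,077
Nov 11, 158 sold [LIFO — newest first]: 158 @ $20 = $3,160
Total COGS = $3,077 + $3,160 = $6,237
Ending inventory: 84 @ $15 + 143 @ $20 + 190 @ $20 = $7,920
Check: goods available $14,157 = COGS $6,237 + ending $7,920

COGS = $6,237; ending inventory = $7,920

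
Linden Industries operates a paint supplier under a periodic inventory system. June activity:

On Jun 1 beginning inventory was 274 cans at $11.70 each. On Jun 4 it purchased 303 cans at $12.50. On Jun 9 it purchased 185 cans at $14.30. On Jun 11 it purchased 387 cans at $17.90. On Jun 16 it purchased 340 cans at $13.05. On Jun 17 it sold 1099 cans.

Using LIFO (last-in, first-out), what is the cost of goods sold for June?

Jun 17, 1099 sold [LIFO — newest first]: 340 @ $13.05 + 387 @ $17.90 + 185 @ $14.30 + 187 @ $12.50 = $16,347.30
Ending inventory: 274 @ $11.70 + 116 @ $12.50 = $4,655.80

COGS = $16,347.30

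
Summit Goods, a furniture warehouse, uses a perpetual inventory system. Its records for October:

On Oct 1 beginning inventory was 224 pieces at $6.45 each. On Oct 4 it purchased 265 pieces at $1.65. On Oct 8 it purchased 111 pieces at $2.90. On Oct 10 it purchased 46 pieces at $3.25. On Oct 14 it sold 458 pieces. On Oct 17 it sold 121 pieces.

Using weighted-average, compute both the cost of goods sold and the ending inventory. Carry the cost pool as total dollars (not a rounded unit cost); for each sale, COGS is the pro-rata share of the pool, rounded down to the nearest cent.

After Oct 1: 224 on hand, pool $1,444.80 (≈ $6.4500 each)
After Oct 4: 489 on hand, pool $1,882.05 (≈ $3.8488 each)
After Oct 8: 600 on hand, pool $2,203.95 (≈ $3.6732 each)
After Oct 10: 646 on hand, pool $2,353.45 (≈ $3.6431 each)
Oct 14, sell 458: 458/646 × $2,353.45 → $1,668.54
Oct 17, sell 121: 121/188 × $684.91 → $440.81
Total COGS = $1,668.54 + $440.81 = $2,109.35
Ending inventory (cost pool remaining) = $244.10

COGS = $2,109.35; ending inventory = $244.10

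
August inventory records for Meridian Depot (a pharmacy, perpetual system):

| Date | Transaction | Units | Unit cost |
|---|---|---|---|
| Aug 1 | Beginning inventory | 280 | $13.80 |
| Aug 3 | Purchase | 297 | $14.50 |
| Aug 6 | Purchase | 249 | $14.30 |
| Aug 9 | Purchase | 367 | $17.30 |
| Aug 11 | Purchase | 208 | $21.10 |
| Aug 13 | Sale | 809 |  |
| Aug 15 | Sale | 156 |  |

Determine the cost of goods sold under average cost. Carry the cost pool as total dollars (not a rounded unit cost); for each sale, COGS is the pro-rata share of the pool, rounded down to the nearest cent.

COGS = $15,476.57

After Aug 1: 280 on hand, pool $3,864.00 (≈ $13.8000 each)
After Aug 3: 577 on hand, pool $8,170.50 (≈ $14.1603 each)
After Aug 6: 826 on hand, pool $11,731.20 (≈ $14.2024 each)
After Aug 9: 1193 on hand, pool $18,080.30 (≈ $15.1553 each)
After Aug 11: 1401 on hand, pool $22,469.10 (≈ $16.0379 each)
Aug 13, sell 809: 809/1401 × $22,469.10 → $12,974.66
Aug 15, sell 156: 156/592 × $9,494.44 → $2,501.91
Total COGS = $12,974.66 + $2,501.91 = $15,476.57
Ending inventory (cost pool remaining) = $6,992.53
Check: goods available $22,469.10 = COGS $15,476.57 + ending $6,992.53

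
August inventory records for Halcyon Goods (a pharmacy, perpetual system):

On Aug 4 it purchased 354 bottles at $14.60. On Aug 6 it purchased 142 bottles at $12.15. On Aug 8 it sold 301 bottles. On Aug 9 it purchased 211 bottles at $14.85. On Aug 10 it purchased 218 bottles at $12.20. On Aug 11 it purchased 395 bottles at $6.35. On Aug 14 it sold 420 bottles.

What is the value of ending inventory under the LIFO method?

Ending inventory = $8,334.95

Aug 8, 301 sold [LIFO — newest first]: 142 @ $12.15 + 159 @ $14.60 = $4,046.70
Aug 14, 420 sold [LIFO — newest first]: 395 @ $6.35 + 25 @ $12.20 = $2,813.25
Total COGS = $4,046.70 + $2,813.25 = $6,859.95
Ending inventory: 195 @ $14.60 + 211 @ $14.85 + 193 @ $12.20 = $8,334.95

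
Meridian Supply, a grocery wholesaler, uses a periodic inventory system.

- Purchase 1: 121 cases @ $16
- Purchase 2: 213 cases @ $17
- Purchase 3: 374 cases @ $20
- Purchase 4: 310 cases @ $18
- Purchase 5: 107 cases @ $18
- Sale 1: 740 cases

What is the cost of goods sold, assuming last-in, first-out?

COGS = $13,966

Sale 1 (740) [LIFO — newest first]: 107 @ $18 + 310 @ $18 + 323 @ $20 = $13,966
Ending inventory: 121 @ $16 + 213 @ $17 + 51 @ $20 = $6,577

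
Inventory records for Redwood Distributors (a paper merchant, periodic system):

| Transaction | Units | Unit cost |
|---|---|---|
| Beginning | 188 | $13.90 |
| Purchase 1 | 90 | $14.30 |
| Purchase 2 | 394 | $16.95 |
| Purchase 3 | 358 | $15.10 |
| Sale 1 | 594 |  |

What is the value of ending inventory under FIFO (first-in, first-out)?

Ending inventory = $6,727.90

Sale 1 (594) [FIFO — oldest first]: 188 @ $13.90 + 90 @ $14.30 + 316 @ $16.95 = $9,256.40
Ending inventory: 78 @ $16.95 + 358 @ $15.10 = $6,727.90
Check: goods available $15,984.30 = COGS $9,256.40 + ending $6,727.90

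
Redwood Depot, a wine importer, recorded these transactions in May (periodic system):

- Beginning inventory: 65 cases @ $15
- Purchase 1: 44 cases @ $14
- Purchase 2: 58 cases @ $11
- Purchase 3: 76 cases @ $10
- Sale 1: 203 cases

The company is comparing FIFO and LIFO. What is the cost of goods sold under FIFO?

COGS = $2,589

FIFO COGS: 65 @ $15 + 44 @ $14 + 58 @ $11 + 36 @ $10 = $2,589
LIFO COGS: 76 @ $10 + 58 @ $11 + 44 @ $14 + 25 @ $15 = $2,389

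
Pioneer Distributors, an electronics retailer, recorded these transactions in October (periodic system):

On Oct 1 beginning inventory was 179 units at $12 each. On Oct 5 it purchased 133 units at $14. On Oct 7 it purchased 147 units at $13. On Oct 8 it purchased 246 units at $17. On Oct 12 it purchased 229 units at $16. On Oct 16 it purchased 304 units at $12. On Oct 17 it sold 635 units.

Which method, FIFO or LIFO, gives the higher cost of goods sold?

LIFO

FIFO COGS: 179 @ $12 + 133 @ $14 + 147 @ $13 + 176 @ $17 = $8,913
LIFO COGS: 304 @ $12 + 229 @ $16 + 102 @ $17 = $9,046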